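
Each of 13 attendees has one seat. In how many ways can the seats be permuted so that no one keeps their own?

Derangements satisfy D(n) = (n-1)(D(n-1) + D(n-2)), starting from D(0)=1, D(1)=0.
D(2) = 1 x (0 + 1) = 1
D(3) = 2 x (1 + 0) = 2
D(4) = 3 x (2 + 1) = 9
D(5) = 4 x (9 + 2) = 44
D(6) = 5 x (44 + 9) = 265
D(7) = 6 x (265 + 44) = 1854
D(8) = 7 x (1854 + 265) = 14833
D(9) = 8 x (14833 + 1854) = 133496
D(10) = 9 x (133496 + 14833) = 1334961
D(11) = 10 x (1334961 + 133496) = 14684570
D(12) = 11 x (14684570 + 1334961) = 176214841
D(13) = 12 x (D(12) + D(11)) = 12 x (176214841 + 14684570)

Final answer: D(13) = 2290792932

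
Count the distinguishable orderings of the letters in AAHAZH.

Letters (A:3, H:2, Z:1). Total letters: 6.
Permutations = 6!/(3! x 2!).

Final answer: 60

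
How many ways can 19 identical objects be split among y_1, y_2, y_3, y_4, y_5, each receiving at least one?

Substitute y'_i = y_i - 1 (so y'_i >= 0). Then sum y'_i = 19 - 5 = 14.
Stars and bars: C(14+5-1, 5-1) = C(18,4).

Final answer: C(18,4) = 3060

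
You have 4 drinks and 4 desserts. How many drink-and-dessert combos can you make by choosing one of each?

By the multiplication principle: 4 x 4.

Final answer: 16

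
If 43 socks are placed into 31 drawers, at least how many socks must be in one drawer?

By the pigeonhole principle: ceiling(43/31).

Final answer: 2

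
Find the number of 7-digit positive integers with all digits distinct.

First digit: 9 (not 0). Second: 9 (not first). Third: 8, etc.
Total: 9 x 9 x 8 x 7 x 6 x 5 x 4.

Final answer: 544320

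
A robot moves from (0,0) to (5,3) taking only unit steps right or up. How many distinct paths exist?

Each path has 5 right steps and 3 up steps in some order (8 steps total).
Choose which 3 of the 8 steps are up: C(8,3).

Final answer: C(8,3) = 56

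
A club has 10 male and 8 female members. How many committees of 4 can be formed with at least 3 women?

Sum over valid woman counts:
C(8,3)C(10,1) = 560
C(8,4)C(10,0) = 70
Total: 560 + 70.

Final answer: 630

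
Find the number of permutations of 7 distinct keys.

The number of ways to arrange 7 distinct objects is 7!.

Final answer: 7! = 5040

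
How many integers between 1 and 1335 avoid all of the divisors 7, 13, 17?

|div by 7|=190, |div by 13|=102, |div by 17|=78.
|div by 7&13|=14, |div by 7&17|=11, |div by 13&17|=6, |div by all|=0.
By inclusion-exclusion, divisible by at least one: 190+102+78-14-11-6+0 = 339.
Not divisible by any: 1335 - 339.

Final answer: 996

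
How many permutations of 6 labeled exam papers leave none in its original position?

D(n) = (n-1)(D(n-1) + D(n-2)), D(0)=1, D(1)=0.
D(2) = 1 x (0 + 1) = 1
D(3) = 2 x (1 + 0) = 2
D(4) = 3 x (2 + 1) = 9
D(5) = 4 x (9 + 2) = 44
D(6) = 5 x (D(5) + D(4)) = 5 x (44 + 9)

Final answer: D(6) = 265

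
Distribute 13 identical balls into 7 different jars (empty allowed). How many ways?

Stars and bars: C(n+k-1, k-1) = C(19,6).

Final answer: C(19,6) = 27132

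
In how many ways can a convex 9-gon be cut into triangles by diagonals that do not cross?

The structures are counted by the Catalan number C_n. Here n = 9 - 2 = 7.
C_n = C(2n,n) - C(2n,n+1), so C_{7} = C(14,7) - C(14,8) = 3432 - 3003.

Final answer: C_{7} = 429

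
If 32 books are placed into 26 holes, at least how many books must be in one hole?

By the pigeonhole principle: ceiling(32/26).

Final answer: 2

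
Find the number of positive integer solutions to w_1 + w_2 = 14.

Substitute w'_i = w_i - 1 (so w'_i >= 0). Then sum w'_i = 14 - 2 = 12.
Stars and bars: C(12+2-1, 2-1) = C(13,1).

Final answer: C(13,1) = 13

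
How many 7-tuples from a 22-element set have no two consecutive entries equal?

First character: 22 choices. Each subsequent: 21 choices (must differ from the previous one).
Total: 22 x 21^6.

Final answer: 22 x 21^{6} = 1886854662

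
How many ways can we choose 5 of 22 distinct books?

C(22,5) = 22!/(5! x (22-5)!).

Final answer: C(22,5) = 26334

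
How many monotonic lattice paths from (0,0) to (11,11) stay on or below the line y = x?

Total monotonic paths to (11,11): C(22,11) = 705432.
By the reflection principle, paths that go above the diagonal number C(22,12) = 646646.
Valid Dyck paths: 705432 - 646646.
(Check: C(22,11) - C(22,12) = C(22,11)/12, the Catalan number C_{11}.)

Final answer: C_{11} = 58786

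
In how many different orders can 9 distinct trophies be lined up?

The number of ways to arrange 9 distinct objects is 9!.

Final answer: 9! = 362880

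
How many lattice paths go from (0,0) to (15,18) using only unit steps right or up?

Each path has 15 right steps and 18 up steps in some order (33 steps total).
Choose which 18 of the 33 steps are up: C(33,18).

Final answer: C(33,18) = 1037158320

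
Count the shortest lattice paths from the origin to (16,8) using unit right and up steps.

Each path has 16 right steps and 8 up steps in some order (24 steps total).
Choose which 8 of the 24 steps are up: C(24,8).

Final answer: C(24,8) = 735471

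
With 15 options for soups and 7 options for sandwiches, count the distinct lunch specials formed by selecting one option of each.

By the multiplication principle: 15 x 7.

Final answer: 105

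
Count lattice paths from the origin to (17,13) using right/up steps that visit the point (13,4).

Paths (0,0)->(13,4): C(17,4) = 2380.
Paths (13,4)->(17,13): C(13,9) = 715.
By multiplication principle: 2380 x 715.

Final answer: 1701700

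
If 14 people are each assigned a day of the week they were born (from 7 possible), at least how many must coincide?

There are 7 possible values for day of the week they were born. With 14 people and 7 categories, by pigeonhole: ceiling(14/7).

Final answer: 2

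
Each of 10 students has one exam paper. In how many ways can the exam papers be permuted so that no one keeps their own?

Derangements satisfy D(n) = (n-1)(D(n-1) + D(n-2)), starting from D(0)=1, D(1)=0.
D(2) = 1 x (0 + 1) = 1
D(3) = 2 x (1 + 0) = 2
D(4) = 3 x (2 + 1) = 9
D(5) = 4 x (9 + 2) = 44
D(6) = 5 x (44 + 9) = 265
D(7) = 6 x (265 + 44) = 1854
D(8) = 7 x (1854 + 265) = 14833
D(9) = 8 x (14833 + 1854) = 133496
D(10) = 9 x (D(9) + D(8)) = 9 x (133496 + 14833)

Final answer: D(10) = 1334961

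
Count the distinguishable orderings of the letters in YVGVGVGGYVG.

Letters (G:5, V:4, Y:2). Total letters: 11.
Permutations = 11!/(5! x 4! x 2!).

Final answer: 6930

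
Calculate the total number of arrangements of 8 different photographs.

The number of ways to arrange 8 distinct objects is 8!.

Final answer: 8! = 40320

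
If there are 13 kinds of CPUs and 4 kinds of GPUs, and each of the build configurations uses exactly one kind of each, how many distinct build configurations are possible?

By the multiplication principle: 13 x 4.

Final answer: 52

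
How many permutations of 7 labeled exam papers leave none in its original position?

Use the recurrence D(n) = (n-1)(D(n-1) + D(n-2)) with D(0)=1, D(1)=0.
D(2) = 1 x (0 + 1) = 1
D(3) = 2 x (1 + 0) = 2
D(4) = 3 x (2 + 1) = 9
D(5) = 4 x (9 + 2) = 44
D(6) = 5 x (44 + 9) = 265
D(7) = 6 x (D(6) + D(5)) = 6 x (265 + 44)

Final answer: D(7) = 1854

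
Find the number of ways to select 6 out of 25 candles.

C(25,6) = 25!/(6! x (25-6)!).

Final answer: C(25,6) = 177100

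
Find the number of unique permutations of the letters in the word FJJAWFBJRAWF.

Letters (A:2, B:1, F:3, J:3, R:1, W:2). Total letters: 12.
Permutations = 12!/(3! x 3! x 2! x 2!).

Final answer: 3326400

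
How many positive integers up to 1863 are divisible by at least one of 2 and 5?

Multiples of 2: 931. Multiples of 5: 372. Of both (lcm=10): 186.
By inclusion-exclusion: 931 + 372 - 186.

Final answer: 1117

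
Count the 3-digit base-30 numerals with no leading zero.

Leading digit: 29 options (nonzero). Other 2 digit(s): 30 options each.
Total: 29 x 30^2.

Final answer: 26100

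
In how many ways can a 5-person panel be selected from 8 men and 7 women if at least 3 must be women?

Sum over valid woman counts:
C(7,3)C(8,2) = 980
C(7,4)C(8,1) = 280
C(7,5)C(8,0) = 21
Total: 980 + 280 + 21.

Final answer: 1281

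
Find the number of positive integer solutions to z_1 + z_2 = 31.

Substitute z'_i = z_i - 1 (so z'_i >= 0). Then sum z'_i = 31 - 2 = 29.
Stars and bars: C(29+2-1, 2-1) = C(30,1).

Final answer: C(30,1) = 30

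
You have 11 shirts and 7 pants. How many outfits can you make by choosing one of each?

By the multiplication principle: 11 x 7.

Final answer: 77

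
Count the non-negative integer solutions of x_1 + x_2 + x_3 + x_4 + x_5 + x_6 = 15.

Stars and bars with 15 stars and 5 bars:
C(15+6-1, 6-1) = C(20,5).

Final answer: C(20,5) = 15504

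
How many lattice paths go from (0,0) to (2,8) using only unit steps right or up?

Each path has 2 right steps and 8 up steps in some order (10 steps total).
Choose which 8 of the 10 steps are up: C(10,8).

Final answer: C(10,8) = 45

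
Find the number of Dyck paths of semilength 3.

Total monotonic paths to (3,3): C(6,3) = 20.
A path is bad iff it touches y = x + 1; reflecting its initial segment maps bad paths bijectively onto all paths to (2,4), of which there are C(6,4) = 15.
Valid Dyck paths: 20 - 15.
(This is the Catalan number C_{3}.)

Final answer: C_{3} = 5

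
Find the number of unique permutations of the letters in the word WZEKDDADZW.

Letters (A:1, D:3, E:1, K:1, W:2, Z:2). Total letters: 10.
Permutations = 10!/(3! x 2! x 2!).

Final answer: 151200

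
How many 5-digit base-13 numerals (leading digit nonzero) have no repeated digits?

First digit: 12 (nonzero). Second: 12 (not first). Third: 11, etc.
Total: 12 x 12 x 11 x 10 x 9.

Final answer: 142560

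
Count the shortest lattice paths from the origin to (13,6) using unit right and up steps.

Each path has 13 right steps and 6 up steps in some order (19 steps total).
Choose which 6 of the 19 steps are up: C(19,6).

Final answer: C(19,6) = 27132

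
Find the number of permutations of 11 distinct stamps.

The number of ways to arrange 11 distinct objects is 11!.

Final answer: 11! = 39916800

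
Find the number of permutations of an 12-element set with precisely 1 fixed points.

Choose which 1 elements are fixed: C(12,1) = 12.
Derange the remaining 11 using D(j) = (j-1)(D(j-1) + D(j-2)), D(0)=1, D(1)=0: D(2)=1, D(3)=2, D(4)=9, D(5)=44, D(6)=265, D(7)=1854, D(8)=14833, D(9)=133496, D(10)=1334961, D(11)=14684570.
Total: 12 x 14684570.

Final answer: C(12,1) D(11) = 176214840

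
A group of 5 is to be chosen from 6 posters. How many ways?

C(6,5) = 6!/(5! x (6-5)!).

Final answer: C(6,5) = 6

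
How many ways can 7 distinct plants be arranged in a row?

The number of ways to arrange 7 distinct objects is 7!.

Final answer: 7! = 5040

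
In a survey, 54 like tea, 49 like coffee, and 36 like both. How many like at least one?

|A union B| = |A| + |B| - |A intersect B| = 54 + 49 - 36.

Final answer: 67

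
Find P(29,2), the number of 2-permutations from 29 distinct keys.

P(29,2) = 29!/(29-2)! = 29!/27!.

Final answer: P(29,2) = 812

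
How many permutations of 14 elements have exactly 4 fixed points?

Choose which 4 elements are fixed: C(14,4) = 1001.
Derange the remaining 10 using D(j) = (j-1)(D(j-1) + D(j-2)), D(0)=1, D(1)=0: D(2)=1, D(3)=2, D(4)=9, D(5)=44, D(6)=265, D(7)=1854, D(8)=14833, D(9)=133496, D(10)=1334961.
Total: 1001 x 1334961.

Final answer: C(14,4) D(10) = 1336295961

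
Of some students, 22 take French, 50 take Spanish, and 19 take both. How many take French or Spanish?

|A union B| = |A| + |B| - |A intersect B| = 22 + 50 - 19.

Final answer: 53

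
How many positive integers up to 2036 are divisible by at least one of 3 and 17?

Multiples of 3: 678. Multiples of 17: 119. Of both (lcm=51): 39.
By inclusion-exclusion: 678 + 119 - 39.

Final answer: 758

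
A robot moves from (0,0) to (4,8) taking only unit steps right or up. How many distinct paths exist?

Each path has 4 right steps and 8 up steps in some order (12 steps total).
Choose which 8 of the 12 steps are up: C(12,8).

Final answer: C(12,8) = 495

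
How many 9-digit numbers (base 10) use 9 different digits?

First digit: 9 (not 0). Second: 9 (not first). Third: 8, etc.
Total: 9 x 9 x 8 x 7 x 6 x 5 x 4 x 3 x 2.

Final answer: 3265920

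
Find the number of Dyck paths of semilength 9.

Total monotonic paths to (9,9): C(18,9) = 48620.
By the reflection principle, paths that go above the diagonal number C(18,10) = 43758.
Valid Dyck paths: 48620 - 43758.
(This is the Catalan number C_{9}.)

Final answer: C_{9} = 4862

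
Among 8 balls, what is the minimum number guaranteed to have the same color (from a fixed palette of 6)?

There are 6 possible values for color (from a fixed palette of 6). With 8 balls and 6 categories, by pigeonhole: ceiling(8/6).

Final answer: 2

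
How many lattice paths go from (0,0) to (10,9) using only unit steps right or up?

Each path has 10 right steps and 9 up steps in some order (19 steps total).
Choose which 9 of the 19 steps are up: C(19,9).

Final answer: C(19,9) = 92378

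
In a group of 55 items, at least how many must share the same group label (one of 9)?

There are 9 possible values for group label (one of 9). With 55 items and 9 categories, by pigeonhole: ceiling(55/9).

Final answer: 7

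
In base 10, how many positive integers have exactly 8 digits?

In base 10, the leading digit has 9 choices (1..9); each of the remaining 7 digits has 10 choices.
Total: 9 x 10^7.

Final answer: 90000000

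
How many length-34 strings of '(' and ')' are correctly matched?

The structures are counted by the Catalan number C_n. Here n = 17 (pairs).
C_n = C(2n,n)/(n+1), so C_{17} = C(34,17)/18 = 2333606220/18.

Final answer: C_{17} = 129644790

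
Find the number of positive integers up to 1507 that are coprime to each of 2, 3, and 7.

|div by 2|=753, |div by 3|=502, |div by 7|=215.
|div by 2&3|=251, |div by 2&7|=107, |div by 3&7|=71, |div by all|=35.
By inclusion-exclusion, divisible by at least one: 753+502+215-251-107-71+35 = 1076.
Not divisible by any: 1507 - 1076.

Final answer: 431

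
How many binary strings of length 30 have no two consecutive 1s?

Let a(n) count valid strings. If the last bit is 0 the prefix is any valid string of length n-1; if it is 1 the string must end in 01 with a valid prefix of length n-2. So a(n) = a(n-1) + a(n-2), a(1)=2, a(2)=3.
Building up term by term: a(1)=2, a(2)=3, a(3)=5, a(4)=8, a(5)=13, a(6)=21, a(7)=34, a(8)=55, a(9)=89, a(10)=144, a(11)=233, a(12)=377, a(13)=610, a(14)=987, a(15)=1597, a(16)=2584, a(17)=4181, a(18)=6765, a(19)=10946, a(20)=17711, a(21)=28657, a(22)=46368, a(23)=75025, a(24)=121393, a(25)=196418, a(26)=317811, a(27)=514229, a(28)=832040, a(29)=1346269, a(30)=2178309.

Final answer: 2178309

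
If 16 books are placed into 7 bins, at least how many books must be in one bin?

By the pigeonhole principle: ceiling(16/7).

Final answer: 3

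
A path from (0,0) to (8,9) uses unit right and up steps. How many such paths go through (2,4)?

Paths (0,0)->(2,4): C(6,4) = 15.
Paths (2,4)->(8,9): C(11,5) = 462.
By multiplication principle: 15 x 462.

Final answer: 6930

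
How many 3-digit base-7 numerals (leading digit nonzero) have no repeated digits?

The leading digit has 6 choices (anything but zero); the next has 6 (anything but the first), then 5, and so on, one fewer each time.
Total: 6 x 6 x 5.

Final answer: 180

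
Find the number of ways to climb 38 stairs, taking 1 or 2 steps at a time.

Let f(n) be the number of climbs. Removing the last move (1 or 2 steps) gives f(n) = f(n-1) + f(n-2); base cases f(1)=1, f(2)=2.
Iterating the recurrence: f(1)=1, f(2)=2, f(3)=3, f(4)=5, f(5)=8, f(6)=13, f(7)=21, f(8)=34, f(9)=55, f(10)=89, f(11)=144, f(12)=233, f(13)=377, f(14)=610, f(15)=987, f(16)=1597, f(17)=2584, f(18)=4181, f(19)=6765, f(20)=10946, f(21)=17711, f(22)=28657, f(23)=46368, f(24)=75025, f(25)=121393, f(26)=196418, f(27)=317811, f(28)=514229, f(29)=832040, f(30)=1346269, f(31)=2178309, f(32)=3524578, f(33)=5702887, f(34)=9227465, f(35)=14930352, f(36)=24157817, f(37)=39088169, f(38)=63245986.

Final answer: 63245986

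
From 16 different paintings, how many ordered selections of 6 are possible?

P(16,6) = 16!/(16-6)! = 16!/10!.

Final answer: P(16,6) = 5765760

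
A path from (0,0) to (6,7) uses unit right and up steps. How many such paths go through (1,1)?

Paths (0,0)->(1,1): C(2,1) = 2.
Paths (1,1)->(6,7): C(11,6) = 462.
By multiplication principle: 2 x 462.

Final answer: 924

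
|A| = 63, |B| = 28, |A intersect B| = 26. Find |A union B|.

|A union B| = |A| + |B| - |A intersect B| = 63 + 28 - 26.

Final answer: 65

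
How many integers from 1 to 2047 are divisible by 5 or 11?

Multiples of 5: 409. Multiples of 11: 186. Of both (lcm=55): 37.
By inclusion-exclusion: 409 + 186 - 37.

Final answer: 558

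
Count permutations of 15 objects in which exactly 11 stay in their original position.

Choose which 11 elements are fixed: C(15,11) = 1365.
Derange the remaining 4 using D(j) = (j-1)(D(j-1) + D(j-2)), D(0)=1, D(1)=0: D(2)=1, D(3)=2, D(4)=9.
Total: 1365 x 9.

Final answer: C(15,11) D(4) = 12285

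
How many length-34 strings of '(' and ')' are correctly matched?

The structures are counted by the Catalan number C_n. Here n = 17 (pairs).
C_n = C(2n,n) - C(2n,n+1), so C_{17} = C(34,17) - C(34,18) = 2333606220 - 2203961430.

Final answer: C_{17} = 129644790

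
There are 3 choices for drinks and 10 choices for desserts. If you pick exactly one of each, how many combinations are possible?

By the multiplication principle: 3 x 10.

Final answer: 30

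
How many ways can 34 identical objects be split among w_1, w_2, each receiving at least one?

Substitute w'_i = w_i - 1 (so w'_i >= 0). Then sum w'_i = 34 - 2 = 32.
Stars and bars: C(32+2-1, 2-1) = C(33,1).

Final answer: C(33,1) = 33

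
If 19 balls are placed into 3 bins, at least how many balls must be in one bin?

By the pigeonhole principle: ceiling(19/3).

Final answer: 7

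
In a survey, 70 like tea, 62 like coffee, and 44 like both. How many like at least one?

|A union B| = |A| + |B| - |A intersect B| = 70 + 62 - 44.

Final answer: 88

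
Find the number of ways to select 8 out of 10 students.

C(10,8) = 10!/(8! x 2!).

Final answer: \binom{10}{8} = 45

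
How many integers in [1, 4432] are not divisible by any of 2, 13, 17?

|div by 2|=2216, |div by 13|=340, |div by 17|=260.
|div by 2&13|=170, |div by 2&17|=130, |div by 13&17|=20, |div by all|=10.
By inclusion-exclusion, divisible by at least one: 2216+340+260-170-130-20+10 = 2506.
Not divisible by any: 4432 - 2506.

Final answer: 1926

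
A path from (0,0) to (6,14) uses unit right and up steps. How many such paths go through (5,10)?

Paths (0,0)->(5,10): C(15,10) = 3003.
Paths (5,10)->(6,14): C(5,4) = 5.
By multiplication principle: 3003 x 5.

Final answer: 15015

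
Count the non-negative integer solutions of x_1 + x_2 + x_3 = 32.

Stars and bars with 32 stars and 2 bars:
C(32+3-1, 3-1) = C(34,2).

Final answer: C(34,2) = 561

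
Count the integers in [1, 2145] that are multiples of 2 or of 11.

Multiples of 2: 1072. Multiples of 11: 195. Of both (lcm=22): 97.
By inclusion-exclusion: 1072 + 195 - 97.

Final answer: 1170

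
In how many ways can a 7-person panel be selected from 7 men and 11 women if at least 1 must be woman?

Sum over valid woman counts:
C(11,1)C(7,6) = 77
C(11,2)C(7,5) = 1155
C(11,3)C(7,4) = 5775
C(11,4)C(7,3) = 11550
C(11,5)C(7,2) = 9702
C(11,6)C(7,1) = 3234
C(11,7)C(7,0) = 330
Total: 77 + 1155 + 5775 + 11550 + 9702 + 3234 + 330.

Final answer: 31823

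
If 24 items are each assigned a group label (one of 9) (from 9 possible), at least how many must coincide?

There are 9 possible values for group label (one of 9). With 24 items and 9 categories, by pigeonhole: ceiling(24/9).

Final answer: 3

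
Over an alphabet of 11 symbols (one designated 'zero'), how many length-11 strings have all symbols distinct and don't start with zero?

The leading digit has 10 choices (anything but zero); the next has 10 (anything but the first), then 9, and so on, one fewer each time.
Total: 10 x 10 x 9 x 8 x 7 x 6 x 5 x 4 x 3 x 2 x 1.

Final answer: 36288000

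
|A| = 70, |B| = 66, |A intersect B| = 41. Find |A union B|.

|A union B| = |A| + |B| - |A intersect B| = 70 + 66 - 41.

Final answer: 95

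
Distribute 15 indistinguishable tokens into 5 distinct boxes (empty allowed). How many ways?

Stars and bars: C(n+k-1, k-1) = C(19,4).

Final answer: C(19,4) = 3876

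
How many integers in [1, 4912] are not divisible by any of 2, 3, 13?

|div by 2|=2456, |div by 3|=1637, |div by 13|=377.
|div by 2&3|=818, |div by 2&13|=188, |div by 3&13|=125, |div by all|=62.
By inclusion-exclusion, divisible by at least one: 2456+1637+377-818-188-125+62 = 3401.
Not divisible by any: 4912 - 3401.

Final answer: 1511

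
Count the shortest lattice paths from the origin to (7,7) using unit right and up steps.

Each path has 7 right steps and 7 up steps in some order (14 steps total).
Choose which 7 of the 14 steps are up: C(14,7).

Final answer: C(14,7) = 3432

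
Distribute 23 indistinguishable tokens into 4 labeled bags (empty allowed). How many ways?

Stars and bars: C(n+k-1, k-1) = C(26,3).

Final answer: C(26,3) = 2600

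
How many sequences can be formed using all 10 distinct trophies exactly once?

The number of ways to arrange 10 distinct objects is 10!.

Final answer: 10! = 3628800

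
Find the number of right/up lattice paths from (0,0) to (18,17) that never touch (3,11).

Total paths to (18,17): C(35,17) = 4537567650.
Paths through (3,11): C(14,11) x C(21,6) = 19752096.
Avoiding (3,11): 4537567650 - 19752096.

Final answer: 4517815554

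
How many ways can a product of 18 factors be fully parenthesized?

This is counted by the nth Catalan number C_n. Here n = 18 - 1 = 17.
C_n = (2n)!/(n!(n+1)!), so C_{17} = 34!/(17! x 18!) = C(34,17)/18 = 2333606220/18.

Final answer: C_{17} = 129644790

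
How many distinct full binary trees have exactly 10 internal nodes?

This is a standard Catalan-number count: the answer is C_n. Here n = 10.
Using C_0 = 1 and C_(k+1) = C_k x 2(2k+1)/(k+2), build up term by term: C_1=1, C_2=2, C_3=5, C_4=14, C_5=42, C_6=132, C_7=429, C_8=1430, C_9=4862, C_10=16796.

Final answer: C_{10} = 16796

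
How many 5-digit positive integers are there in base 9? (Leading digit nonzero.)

In base 9, the leading digit has 8 choices (1..8); each of the remaining 4 digits has 9 choices.
Total: 8 x 9^4.

Final answer: 52488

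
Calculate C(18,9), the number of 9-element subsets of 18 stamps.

C(18,9) = 18!/(9! x 9!).

Final answer: \binom{18}{9} = 48620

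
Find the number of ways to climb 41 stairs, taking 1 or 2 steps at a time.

Condition on the final move: it is a 1-step (f(n-1) ways to get there) or a 2-step (f(n-2) ways), so f(n) = f(n-1) + f(n-2), with f(1)=1, f(2)=2.
Building up term by term: f(1)=1, f(2)=2, f(3)=3, f(4)=5, f(5)=8, f(6)=13, f(7)=21, f(8)=34, f(9)=55, f(10)=89, f(11)=144, f(12)=233, f(13)=377, f(14)=610, f(15)=987, f(16)=1597, f(17)=2584, f(18)=4181, f(19)=6765, f(20)=10946, f(21)=17711, f(22)=28657, f(23)=46368, f(24)=75025, f(25)=121393, f(26)=196418, f(27)=317811, f(28)=514229, f(29)=832040, f(30)=1346269, f(31)=2178309, f(32)=3524578, f(33)=5702887, f(34)=9227465, f(35)=14930352, f(36)=24157817, f(37)=39088169, f(38)=63245986, f(39)=102334155, f(40)=165580141, f(41)=267914296.

Final answer: 267914296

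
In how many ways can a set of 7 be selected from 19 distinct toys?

C(19,7) = 19!/(7! x (19-7)!).

Final answer: C(19,7) = 50388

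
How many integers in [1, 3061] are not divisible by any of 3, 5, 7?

|div by 3|=1020, |div by 5|=612, |div by 7|=437.
|div by 3&5|=204, |div by 3&7|=145, |div by 5&7|=87, |div by all|=29.
By inclusion-exclusion, divisible by at least one: 1020+612+437-204-145-87+29 = 1662.
Not divisible by any: 3061 - 1662.

Final answer: 1399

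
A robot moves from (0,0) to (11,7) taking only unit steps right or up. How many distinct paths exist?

Each path has 11 right steps and 7 up steps in some order (18 steps total).
Choose which 7 of the 18 steps are up: C(18,7).

Final answer: C(18,7) = 31824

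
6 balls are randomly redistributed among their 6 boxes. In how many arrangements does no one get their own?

D(n) = (n-1)(D(n-1) + D(n-2)), D(0)=1, D(1)=0.
D(2) = 1 x (0 + 1) = 1
D(3) = 2 x (1 + 0) = 2
D(4) = 3 x (2 + 1) = 9
D(5) = 4 x (9 + 2) = 44
D(6) = 5 x (D(5) + D(4)) = 5 x (44 + 9)

Final answer: D(6) = 265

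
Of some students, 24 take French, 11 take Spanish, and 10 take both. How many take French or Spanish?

|A union B| = |A| + |B| - |A intersect B| = 24 + 11 - 10.

Final answer: 25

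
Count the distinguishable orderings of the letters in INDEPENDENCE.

Letters (C:1, D:2, E:4, I:1, N:3, P:1). Total letters: 12.
Permutations = 12!/(4! x 3! x 2!).

Final answer: 1663200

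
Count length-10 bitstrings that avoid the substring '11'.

Classify by the final bit: ...0 gives a(n-1) strings, ...01 gives a(n-2) strings. Thus a(n) = a(n-1) + a(n-2) with a(1)=2, a(2)=3.
Building up term by term: a(1)=2, a(2)=3, a(3)=5, a(4)=8, a(5)=13, a(6)=21, a(7)=34, a(8)=55, a(9)=89, a(10)=144.

Final answer: 144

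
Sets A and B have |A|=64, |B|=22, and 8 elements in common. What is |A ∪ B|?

|A union B| = |A| + |B| - |A intersect B| = 64 + 22 - 8.

Final answer: 78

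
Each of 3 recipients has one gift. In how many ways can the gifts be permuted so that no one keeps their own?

Derangements satisfy D(n) = (n-1)(D(n-1) + D(n-2)), starting from D(0)=1, D(1)=0.
D(2) = 1 x (0 + 1) = 1
D(3) = 2 x (D(2) + D(1)) = 2 x (1 + 0)

Final answer: D(3) = 2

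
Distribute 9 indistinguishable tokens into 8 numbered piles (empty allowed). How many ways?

Stars and bars: C(n+k-1, k-1) = C(16,7).

Final answer: C(16,7) = 11440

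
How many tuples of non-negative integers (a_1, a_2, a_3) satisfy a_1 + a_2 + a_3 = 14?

Stars and bars with 14 stars and 2 bars:
C(14+3-1, 3-1) = C(16,2).

Final answer: C(16,2) = 120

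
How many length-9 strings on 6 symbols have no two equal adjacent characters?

Let g(n) count such strings. g(1) = 6, and each valid string of length n-1 extends in 5 ways (any symbol but the last), so g(n) = 5 g(n-1).
Total: g(9) = 6 x 5^8.

Final answer: 6 x 5^{8} = 2343750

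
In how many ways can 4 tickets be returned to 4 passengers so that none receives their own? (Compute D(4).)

Use the recurrence D(n) = (n-1)(D(n-1) + D(n-2)) with D(0)=1, D(1)=0.
D(2) = 1 x (0 + 1) = 1
D(3) = 2 x (1 + 0) = 2
D(4) = 3 x (D(3) + D(2)) = 3 x (2 + 1)

Final answer: D(4) = 9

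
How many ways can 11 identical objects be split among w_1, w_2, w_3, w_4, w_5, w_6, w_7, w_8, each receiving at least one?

Substitute w'_i = w_i - 1 (so w'_i >= 0). Then sum w'_i = 11 - 8 = 3.
Stars and bars: C(3+8-1, 8-1) = C(10,7).

Final answer: C(10,7) = 120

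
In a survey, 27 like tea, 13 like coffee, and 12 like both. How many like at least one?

|A union B| = |A| + |B| - |A intersect B| = 27 + 13 - 12.

Final answer: 28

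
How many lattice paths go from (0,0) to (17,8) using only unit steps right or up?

Each path has 17 right steps and 8 up steps in some order (25 steps total).
Choose which 8 of the 25 steps are up: C(25,8).

Final answer: C(25,8) = 1081575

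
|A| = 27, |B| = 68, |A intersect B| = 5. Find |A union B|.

|A union B| = |A| + |B| - |A intersect B| = 27 + 68 - 5.

Final answer: 90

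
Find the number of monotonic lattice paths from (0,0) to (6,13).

Each path has 6 right steps and 13 up steps in some order (19 steps total).
Choose which 13 of the 19 steps are up: C(19,13).

Final answer: C(19,13) = 27132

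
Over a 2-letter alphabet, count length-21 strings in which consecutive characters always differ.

First character: 2 choices. Each subsequent: 1 choices (must differ from the previous one).
Total: 2 x 1^20.

Final answer: 2 x 1^{20} = 2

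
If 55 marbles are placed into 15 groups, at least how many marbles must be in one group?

By the pigeonhole principle: ceiling(55/15).

Final answer: 4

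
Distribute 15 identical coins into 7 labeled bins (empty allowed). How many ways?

Stars and bars: C(n+k-1, k-1) = C(21,6).

Final answer: C(21,6) = 54264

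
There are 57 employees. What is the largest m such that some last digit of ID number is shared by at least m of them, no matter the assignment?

There are 10 possible values for last digit of ID number. With 57 employees and 10 categories, by pigeonhole: ceiling(57/10).

Final answer: 6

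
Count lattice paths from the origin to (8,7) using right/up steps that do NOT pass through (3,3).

Total paths to (8,7): C(15,7) = 6435.
Paths through (3,3): C(6,3) x C(9,4) = 2520.
Avoiding (3,3): 6435 - 2520.

Final answer: 3915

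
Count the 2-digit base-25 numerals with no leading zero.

Leading digit: 24 options (nonzero). Other 1 digit(s): 25 options each.
Total: 24 x 25^1.

Final answer: 600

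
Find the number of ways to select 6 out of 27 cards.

C(27,6) = 27!/(6! x 21!).

Final answer: \binom{27}{6} = 296010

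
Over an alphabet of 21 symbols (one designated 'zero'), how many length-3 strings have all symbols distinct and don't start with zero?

The leading digit has 20 choices (anything but zero); the next has 20 (anything but the first), then 19, and so on, one fewer each time.
Total: 20 x 20 x 19.

Final answer: 7600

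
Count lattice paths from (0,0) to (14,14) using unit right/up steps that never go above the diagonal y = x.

Total monotonic paths to (14,14): C(28,14) = 40116600.
By the reflection principle, paths that go above the diagonal number C(28,15) = 37442160.
Valid Dyck paths: 40116600 - 37442160.
(This is the Catalan number C_{14}.)

Final answer: C_{14} = 2674440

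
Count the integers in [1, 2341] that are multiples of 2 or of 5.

Multiples of 2: 1170. Multiples of 5: 468. Of both (lcm=10): 234.
By inclusion-exclusion: 1170 + 468 - 234.

Final answer: 1404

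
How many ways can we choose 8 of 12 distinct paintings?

C(12,8) = 12!/(8! x (12-8)!).

Final answer: C(12,8) = 495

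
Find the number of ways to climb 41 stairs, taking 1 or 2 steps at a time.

Condition on the final move: it is a 1-step (f(n-1) ways to get there) or a 2-step (f(n-2) ways), so f(n) = f(n-1) + f(n-2), with f(1)=1, f(2)=2.
Computing successive values: f(1)=1, f(2)=2, f(3)=3, f(4)=5, f(5)=8, f(6)=13, f(7)=21, f(8)=34, f(9)=55, f(10)=89, f(11)=144, f(12)=233, f(13)=377, f(14)=610, f(15)=987, f(16)=1597, f(17)=2584, f(18)=4181, f(19)=6765, f(20)=10946, f(21)=17711, f(22)=28657, f(23)=46368, f(24)=75025, f(25)=121393, f(26)=196418, f(27)=317811, f(28)=514229, f(29)=832040, f(30)=1346269, f(31)=2178309, f(32)=3524578, f(33)=5702887, f(34)=9227465, f(35)=14930352, f(36)=24157817, f(37)=39088169, f(38)=63245986, f(39)=102334155, f(40)=165580141, f(41)=267914296.

Final answer: 267914296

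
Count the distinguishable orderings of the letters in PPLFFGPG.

Letters (F:2, G:2, L:1, P:3). Total letters: 8.
Permutations = 8!/(3! x 2! x 2!).

Final answer: 1680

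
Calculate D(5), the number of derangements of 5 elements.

Use the recurrence D(n) = (n-1)(D(n-1) + D(n-2)) with D(0)=1, D(1)=0.
D(2) = 1 x (0 + 1) = 1
D(3) = 2 x (1 + 0) = 2
D(4) = 3 x (2 + 1) = 9
D(5) = 4 x (D(4) + D(3)) = 4 x (9 + 2)

Final answer: D(5) = 44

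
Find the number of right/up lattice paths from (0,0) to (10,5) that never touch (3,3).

Total paths to (10,5): C(15,5) = 3003.
Paths through (3,3): C(6,3) x C(9,2) = 720.
Avoiding (3,3): 3003 - 720.

Final answer: 2283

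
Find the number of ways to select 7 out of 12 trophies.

C(12,7) = 12!/(7! x (12-7)!).

Final answer: C(12,7) = 792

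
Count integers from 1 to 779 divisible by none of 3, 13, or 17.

|div by 3|=259, |div by 13|=59, |div by 17|=45.
|div by 3&13|=19, |div by 3&17|=15, |div by 13&17|=3, |div by all|=1.
By inclusion-exclusion, divisible by at least one: 259+59+45-19-15-3+1 = 327.
Not divisible by any: 779 - 327.

Final answer: 452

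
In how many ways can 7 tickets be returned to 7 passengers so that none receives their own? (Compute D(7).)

D(n) = (n-1)(D(n-1) + D(n-2)), D(0)=1, D(1)=0.
D(2) = 1 x (0 + 1) = 1
D(3) = 2 x (1 + 0) = 2
D(4) = 3 x (2 + 1) = 9
D(5) = 4 x (9 + 2) = 44
D(6) = 5 x (44 + 9) = 265
D(7) = 6 x (D(6) + D(5)) = 6 x (265 + 44)

Final answer: D(7) = 1854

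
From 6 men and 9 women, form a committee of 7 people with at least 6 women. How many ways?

Sum over valid woman counts:
C(9,6)C(6,1) = 504
C(9,7)C(6,0) = 36
Total: 504 + 36.

Final answer: 540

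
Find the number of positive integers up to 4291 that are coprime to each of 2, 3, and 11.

|div by 2|=2145, |div by 3|=1430, |div by 11|=390.
|div by 2&3|=715, |div by 2&11|=195, |div by 3&11|=130, |div by all|=65.
By inclusion-exclusion, divisible by at least one: 2145+1430+390-715-195-130+65 = 2990.
Not divisible by any: 4291 - 2990.

Final answer: 1301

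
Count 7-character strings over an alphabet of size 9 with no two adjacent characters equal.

Let g(n) count such strings. g(1) = 9, and each valid string of length n-1 extends in 8 ways (any symbol but the last), so g(n) = 8 g(n-1).
Total: g(7) = 9 x 8^6.

Final answer: 9 x 8^{6} = 2359296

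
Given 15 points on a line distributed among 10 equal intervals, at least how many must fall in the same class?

By pigeonhole with 15 objects and 10 categories: ceiling(15/10).

Final answer: 2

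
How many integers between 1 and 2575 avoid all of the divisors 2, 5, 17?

|div by 2|=1287, |div by 5|=515, |div by 17|=151.
|div by 2&5|=257, |div by 2&17|=75, |div by 5&17|=30, |div by all|=15.
By inclusion-exclusion, divisible by at least one: 1287+515+151-257-75-30+15 = 1606.
Not divisible by any: 2575 - 1606.

Final answer: 969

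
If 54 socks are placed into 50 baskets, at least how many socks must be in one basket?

By the pigeonhole principle: ceiling(54/50).

Final answer: 2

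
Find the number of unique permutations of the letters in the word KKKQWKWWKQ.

Letters (K:5, Q:2, W:3). Total letters: 10.
Permutations = 10!/(5! x 3! x 2!).

Final answer: 2520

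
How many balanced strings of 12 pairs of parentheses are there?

This is counted by the nth Catalan number C_n. Here n = 12 (pairs).
C_n = C(2n,n)/(n+1), so C_{12} = C(24,12)/13 = 2704156/13.

Final answer: C_{12} = 208012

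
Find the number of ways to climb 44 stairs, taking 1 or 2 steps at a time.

Let f(n) count the ways. The last step is size 1 or 2, so f(n) = f(n-1) + f(n-2) with f(1)=1, f(2)=2.
Computing successive values: f(1)=1, f(2)=2, f(3)=3, f(4)=5, f(5)=8, f(6)=13, f(7)=21, f(8)=34, f(9)=55, f(10)=89, f(11)=144, f(12)=233, f(13)=377, f(14)=610, f(15)=987, f(16)=1597, f(17)=2584, f(18)=4181, f(19)=6765, f(20)=10946, f(21)=17711, f(22)=28657, f(23)=46368, f(24)=75025, f(25)=121393, f(26)=196418, f(27)=317811, f(28)=514229, f(29)=832040, f(30)=1346269, f(31)=2178309, f(32)=3524578, f(33)=5702887, f(34)=9227465, f(35)=14930352, f(36)=24157817, f(37)=39088169, f(38)=63245986, f(39)=102334155, f(40)=165580141, f(41)=267914296, f(42)=433494437, f(43)=701408733, f(44)=1134903170.

Final answer: 1134903170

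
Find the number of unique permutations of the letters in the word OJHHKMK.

Letters (H:2, J:1, K:2, M:1, O:1). Total letters: 7.
Permutations = 7!/(2! x 2!).

Final answer: 1260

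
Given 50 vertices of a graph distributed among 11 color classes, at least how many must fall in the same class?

By pigeonhole with 50 objects and 11 categories: ceiling(50/11).

Final answer: 5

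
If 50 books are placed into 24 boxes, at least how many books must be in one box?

By the pigeonhole principle: ceiling(50/24).

Final answer: 3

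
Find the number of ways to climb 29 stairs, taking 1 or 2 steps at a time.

Let f(n) be the number of climbs. Removing the last move (1 or 2 steps) gives f(n) = f(n-1) + f(n-2); base cases f(1)=1, f(2)=2.
Building up term by term: f(1)=1, f(2)=2, f(3)=3, f(4)=5, f(5)=8, f(6)=13, f(7)=21, f(8)=34, f(9)=55, f(10)=89, f(11)=144, f(12)=233, f(13)=377, f(14)=610, f(15)=987, f(16)=1597, f(17)=2584, f(18)=4181, f(19)=6765, f(20)=10946, f(21)=17711, f(22)=28657, f(23)=46368, f(24)=75025, f(25)=121393, f(26)=196418, f(27)=317811, f(28)=514229, f(29)=832040.

Final answer: 832040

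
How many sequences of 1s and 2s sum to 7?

Let f(n) count the ways. The last step is size 1 or 2, so f(n) = f(n-1) + f(n-2) with f(1)=1, f(2)=2.
Computing successive values: f(1)=1, f(2)=2, f(3)=3, f(4)=5, f(5)=8, f(6)=13, f(7)=21.

Final answer: 21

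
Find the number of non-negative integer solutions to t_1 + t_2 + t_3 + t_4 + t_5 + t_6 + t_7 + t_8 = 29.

Stars and bars with 29 stars and 7 bars:
C(29+8-1, 8-1) = C(36,7).

Final answer: C(36,7) = 8347680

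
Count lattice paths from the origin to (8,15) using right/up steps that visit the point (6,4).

Paths (0,0)->(6,4): C(10,4) = 210.
Paths (6,4)->(8,15): C(13,11) = 78.
By multiplication principle: 210 x 78.

Final answer: 16380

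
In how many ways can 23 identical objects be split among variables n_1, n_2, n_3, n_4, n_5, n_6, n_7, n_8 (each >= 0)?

Stars and bars with 23 stars and 7 bars:
C(23+8-1, 8-1) = C(30,7).

Final answer: C(30,7) = 2035800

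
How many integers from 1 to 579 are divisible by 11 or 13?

Multiples of 11: 52. Multiples of 13: 44. Of both (lcm=143): 4.
By inclusion-exclusion: 52 + 44 - 4.

Final answer: 92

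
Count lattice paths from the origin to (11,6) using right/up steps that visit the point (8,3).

Paths (0,0)->(8,3): C(11,3) = 165.
Paths (8,3)->(11,6): C(6,3) = 20.
By multiplication principle: 165 x 20.

Final answer: 3300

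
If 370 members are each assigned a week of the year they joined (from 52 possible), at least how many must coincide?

There are 52 possible values for week of the year they joined. With 370 members and 52 categories, by pigeonhole: ceiling(370/52).

Final answer: 8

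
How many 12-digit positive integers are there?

These are the integers in [10^11, 10^12), so the count is 10^12 - 10^11 = 9 x 10^11.

Final answer: 900000000000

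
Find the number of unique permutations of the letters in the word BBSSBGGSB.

Letters (B:4, G:2, S:3). Total letters: 9.
Permutations = 9!/(4! x 3! x 2!).

Final answer: 1260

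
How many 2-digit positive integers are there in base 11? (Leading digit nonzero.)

Leading digit: 10 options (nonzero). Other 1 digit(s): 11 options each.
Total: 10 x 11^1.

Final answer: 110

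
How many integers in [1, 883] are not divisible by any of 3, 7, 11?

|div by 3|=294, |div by 7|=126, |div by 11|=80.
|div by 3&7|=42, |div by 3&11|=26, |div by 7&11|=11, |div by all|=3.
By inclusion-exclusion, divisible by at least one: 294+126+80-42-26-11+3 = 424.
Not divisible by any: 883 - 424.

Final answer: 459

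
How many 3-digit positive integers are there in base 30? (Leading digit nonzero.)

In base 30, the leading digit has 29 choices (1..29); each of the remaining 2 digits has 30 choices.
Total: 29 x 30^2.

Final answer: 26100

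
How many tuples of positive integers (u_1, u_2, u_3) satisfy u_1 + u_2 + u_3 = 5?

Substitute u'_i = u_i - 1 (so u'_i >= 0). Then sum u'_i = 5 - 3 = 2.
Stars and bars: C(2+3-1, 3-1) = C(4,2).

Final answer: C(4,2) = 6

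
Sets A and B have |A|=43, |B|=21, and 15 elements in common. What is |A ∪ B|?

|A union B| = |A| + |B| - |A intersect B| = 43 + 21 - 15.

Final answer: 49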